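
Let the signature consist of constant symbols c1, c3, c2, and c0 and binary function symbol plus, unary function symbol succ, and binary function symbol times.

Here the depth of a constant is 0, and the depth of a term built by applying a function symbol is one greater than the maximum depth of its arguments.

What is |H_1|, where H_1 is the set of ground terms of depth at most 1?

Write N_k for the number of ground terms of depth ≤ k. A term of depth ≤ k is either a constant or a function symbol applied to arguments of depth ≤ k−1, so N_k = 4 + N_{k-1}^2 + N_{k-1} + N_{k-1}^2.
N_0 = 4
N_1 = 4 + 4^2 + 4 + 4^2 = 40

40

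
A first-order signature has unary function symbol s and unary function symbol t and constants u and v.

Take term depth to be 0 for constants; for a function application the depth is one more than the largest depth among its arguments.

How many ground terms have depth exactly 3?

Let N_k count ground terms of depth at most k. Each non-constant term of depth ≤ k is some function symbol applied to depth-≤(k−1) arguments, giving N_k = 2 + N_{k-1} + N_{k-1}.
N_0 = 2
N_1 = 2 + 2 + 2 = 6
N_2 = 2 + 6 + 6 = 14
N_3 = 2 + 14 + 14 = 30
Terms of depth exactly 3: N_3 − N_2 = 30 − 14 = 16.

16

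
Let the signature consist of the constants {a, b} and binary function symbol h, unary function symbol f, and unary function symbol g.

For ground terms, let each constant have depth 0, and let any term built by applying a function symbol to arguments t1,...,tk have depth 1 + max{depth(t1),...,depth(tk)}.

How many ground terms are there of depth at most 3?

Let N_k = |{terms of depth ≤ k}|. Then N_0 = 2 and N_k = 2 + N_{k-1}^2 + N_{k-1} + N_{k-1} for k ≥ 1 (one summand per function symbol, arity giving the exponent).
N_0 = 2
N_1 = 2 + 2^2 + 2 + 2 = 10
N_2 = 2 + 10^2 + 10 + 10 = 122
N_3 = 2 + 122^2 + 122 + 122 = 15130

15130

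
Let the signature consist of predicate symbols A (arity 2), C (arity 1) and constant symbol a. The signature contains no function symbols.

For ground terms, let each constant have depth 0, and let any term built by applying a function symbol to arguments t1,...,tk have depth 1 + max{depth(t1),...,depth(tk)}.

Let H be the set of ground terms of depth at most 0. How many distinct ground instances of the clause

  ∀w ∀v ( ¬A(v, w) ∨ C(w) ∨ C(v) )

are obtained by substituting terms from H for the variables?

Ground terms of depth ≤ 0:
  With no function symbols every ground term is a constant, so there is exactly 1 ground term at every depth bound.
  N_0 = 1
So there is exactly 1 ground term available for substitution.
There are 2 variables to instantiate (w, v), each occurring in at least one literal, so different choices give different ground instances.
Number of ground instances = 1^2 = 1.

1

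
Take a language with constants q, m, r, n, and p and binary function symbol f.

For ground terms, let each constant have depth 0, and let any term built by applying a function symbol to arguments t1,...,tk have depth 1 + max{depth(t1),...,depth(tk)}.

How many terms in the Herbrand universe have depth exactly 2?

Write N_k for the number of ground terms of depth ≤ k. A term of depth ≤ k is either a constant or a function symbol applied to arguments of depth ≤ k−1, so N_k = 5 + N_{k-1}^2.
N_0 = 5
N_1 = 5 + 5^2 = 30
N_2 = 5 + 30^2 = 905
Terms of depth exactly 2: N_2 − N_1 = 905 − 30 = 875.

875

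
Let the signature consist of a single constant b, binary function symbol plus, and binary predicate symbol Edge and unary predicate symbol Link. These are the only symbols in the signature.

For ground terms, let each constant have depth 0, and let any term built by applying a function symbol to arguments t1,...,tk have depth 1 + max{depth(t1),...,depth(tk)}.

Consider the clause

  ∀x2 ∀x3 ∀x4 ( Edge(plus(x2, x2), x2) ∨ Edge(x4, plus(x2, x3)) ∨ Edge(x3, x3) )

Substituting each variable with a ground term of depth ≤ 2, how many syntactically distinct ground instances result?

125

Ground terms of depth ≤ 2:
  If N_k denotes the number of depth-≤k ground terms, the 1 constant gives N_0 = 1, and each function symbol of arity r contributes N_{k-1}^r new terms at level k: N_k = 1 + N_{k-1}^2.
  N_0 = 1
  N_1 = 1 + 1^2 = 2
  N_2 = 1 + 2^2 = 5
  Explicitly: b, plus(b, b), plus(b, plus(b, b)), plus(plus(b, b), b), plus(plus(b, b), plus(b, b)).
So there are 5 ground terms available for substitution.
There are 3 variables to instantiate (x2, x3, x4), each occurring in at least one literal, so different choices give different ground instances.
Number of ground instances = 5^3 = 125.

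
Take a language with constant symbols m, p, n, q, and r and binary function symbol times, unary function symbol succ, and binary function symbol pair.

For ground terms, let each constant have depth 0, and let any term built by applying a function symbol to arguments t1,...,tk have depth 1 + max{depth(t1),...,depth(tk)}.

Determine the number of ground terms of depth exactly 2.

Count level by level. With function symbols times/2, succ/1, pair/2, the terms of depth ≤ k are the 5 constants together with each function applied to depth-≤(k−1) tuples, so N_k = 5 + N_{k-1}^2 + N_{k-1} + N_{k-1}^2.
N_0 = 5
N_1 = 5 + 5^2 + 5 + 5^2 = 60
N_2 = 5 + 60^2 + 60 + 60^2 = 7265
Terms of depth exactly 2: N_2 − N_1 = 7265 − 60 = 7205.

7205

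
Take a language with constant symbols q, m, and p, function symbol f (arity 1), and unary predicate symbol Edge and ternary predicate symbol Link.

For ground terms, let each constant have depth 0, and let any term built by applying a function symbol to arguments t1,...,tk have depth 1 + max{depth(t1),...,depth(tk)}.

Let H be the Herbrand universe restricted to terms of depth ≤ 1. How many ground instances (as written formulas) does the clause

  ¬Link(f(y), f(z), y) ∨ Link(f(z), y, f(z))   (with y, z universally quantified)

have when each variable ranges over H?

36

Ground terms of depth ≤ 1:
  If N_k denotes the number of depth-≤k ground terms, the 3 constants give N_0 = 3, and each function symbol of arity r contributes N_{k-1}^r new terms at level k: N_k = 3 + N_{k-1}.
  N_0 = 3
  N_1 = 3 + 3 = 6
  Explicitly: q, m, p, f(q), f(m), f(p).
So there are 6 ground terms available for substitution.
There are 2 variables to instantiate (y, z), each occurring in at least one literal, so different choices give different ground instances.
Number of ground instances = 6^2 = 36.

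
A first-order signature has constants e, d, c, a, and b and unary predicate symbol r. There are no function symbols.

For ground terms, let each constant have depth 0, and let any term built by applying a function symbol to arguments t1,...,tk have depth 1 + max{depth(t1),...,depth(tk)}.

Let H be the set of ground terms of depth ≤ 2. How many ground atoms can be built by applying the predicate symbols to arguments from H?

First count ground terms of depth ≤ 2.
With no function symbols every ground term is a constant, so there are exactly 5 ground terms at every depth bound.
N_0 = 5
N_1 = 5
N_2 = 5
So |H| = 5.
For each predicate symbol, the number of ground atoms is |H| raised to its arity; summing:
  r: 5
Total ground atoms: 5.

5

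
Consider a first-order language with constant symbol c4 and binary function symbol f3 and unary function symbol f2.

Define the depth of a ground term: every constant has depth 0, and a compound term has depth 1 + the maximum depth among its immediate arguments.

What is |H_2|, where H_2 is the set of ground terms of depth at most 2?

Let N_k = |{terms of depth ≤ k}|. Then N_0 = 1 and N_k = 1 + N_{k-1}^2 + N_{k-1} for k ≥ 1 (one summand per function symbol, arity giving the exponent).
N_0 = 1
N_1 = 1 + 1^2 + 1 = 3
N_2 = 1 + 3^2 + 3 = 13

13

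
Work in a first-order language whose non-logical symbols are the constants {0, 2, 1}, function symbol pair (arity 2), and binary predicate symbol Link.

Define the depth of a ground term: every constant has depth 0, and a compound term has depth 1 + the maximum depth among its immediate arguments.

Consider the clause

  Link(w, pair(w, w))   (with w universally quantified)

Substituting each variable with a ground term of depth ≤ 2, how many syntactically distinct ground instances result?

147

Ground terms of depth ≤ 2:
  Write N_k for the number of ground terms of depth ≤ k. A term of depth ≤ k is either a constant or a function symbol applied to arguments of depth ≤ k−1, so N_k = 3 + N_{k-1}^2.
  N_0 = 3
  N_1 = 3 + 3^2 = 12
  N_2 = 3 + 12^2 = 147
So there are 147 ground terms available for substitution.
The body mentions the single quantified variable w; since ground terms form a free algebra, no two substitutions collapse to the same formula.
Number of ground instances = 147.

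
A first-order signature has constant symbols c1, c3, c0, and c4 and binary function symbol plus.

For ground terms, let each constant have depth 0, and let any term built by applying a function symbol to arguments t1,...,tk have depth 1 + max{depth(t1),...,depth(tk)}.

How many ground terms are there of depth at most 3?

163220

Write N_k for the number of ground terms of depth ≤ k. A term of depth ≤ k is either a constant or a function symbol applied to arguments of depth ≤ k−1, so N_k = 4 + N_{k-1}^2.
N_0 = 4
N_1 = 4 + 4^2 = 20
N_2 = 4 + 20^2 = 404
N_3 = 4 + 404^2 = 163220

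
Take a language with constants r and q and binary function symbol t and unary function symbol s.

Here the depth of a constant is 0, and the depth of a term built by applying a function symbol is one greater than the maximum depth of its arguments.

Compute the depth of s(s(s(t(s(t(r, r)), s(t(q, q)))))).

depth(t(r, r)) = 1 + max(0, 0) = 1
depth(s(t(r, r))) = 1 + depth(t(r, r)) = 1 + 1 = 2
depth(t(q, q)) = 1 + max(0, 0) = 1
depth(s(t(q, q))) = 1 + depth(t(q, q)) = 1 + 1 = 2
depth(t(s(t(r, r)), s(t(q, q)))) = 1 + max(2, 2) = 3
depth(s(t(s(t(r, r)), s(t(q, q))))) = 1 + depth(t(s(t(r, r)), s(t(q, q)))) = 1 + 3 = 4
depth(s(s(t(s(t(r, r)), s(t(q, q)))))) = 1 + depth(s(t(s(t(r, r)), s(t(q, q))))) = 1 + 4 = 5
depth(s(s(s(t(s(t(r, r)), s(t(q, q))))))) = 1 + depth(s(s(t(s(t(r, r)), s(t(q, q)))))) = 1 + 5 = 6

6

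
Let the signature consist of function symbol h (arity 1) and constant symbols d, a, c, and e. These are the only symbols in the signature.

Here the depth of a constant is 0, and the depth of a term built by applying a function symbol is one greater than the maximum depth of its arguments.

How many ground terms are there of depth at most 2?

12

Write N_k for the number of ground terms of depth ≤ k. A term of depth ≤ k is either a constant or a function symbol applied to arguments of depth ≤ k−1, so N_k = 4 + N_{k-1}.
N_0 = 4
N_1 = 4 + 4 = 8
N_2 = 4 + 8 = 12
Explicitly: d, a, c, e, h(d), h(a), h(c), h(e), h(h(d)), h(h(a)), h(h(c)), h(h(e)).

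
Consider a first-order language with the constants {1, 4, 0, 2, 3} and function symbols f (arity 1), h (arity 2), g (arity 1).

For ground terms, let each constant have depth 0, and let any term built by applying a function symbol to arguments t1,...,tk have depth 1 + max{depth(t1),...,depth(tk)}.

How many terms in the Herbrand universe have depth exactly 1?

35

Count level by level. With function symbols f/1, h/2, g/1, the terms of depth ≤ k are the 5 constants together with each function applied to depth-≤(k−1) tuples, so N_k = 5 + N_{k-1} + N_{k-1}^2 + N_{k-1}.
N_0 = 5
N_1 = 5 + 5 + 5^2 + 5 = 40
Terms of depth exactly 1: N_1 − N_0 = 40 − 5 = 35.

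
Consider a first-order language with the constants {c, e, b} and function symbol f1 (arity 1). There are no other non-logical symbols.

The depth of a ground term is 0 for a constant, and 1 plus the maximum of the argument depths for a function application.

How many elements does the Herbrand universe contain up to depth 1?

If N_k denotes the number of depth-≤k ground terms, the 3 constants give N_0 = 3, and each function symbol of arity r contributes N_{k-1}^r new terms at level k: N_k = 3 + N_{k-1}.
N_0 = 3
N_1 = 3 + 3 = 6

6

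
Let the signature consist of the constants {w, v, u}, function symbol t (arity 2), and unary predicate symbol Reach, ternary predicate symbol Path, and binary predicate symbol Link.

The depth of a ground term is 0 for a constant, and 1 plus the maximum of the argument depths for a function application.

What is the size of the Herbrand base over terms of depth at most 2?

3198279

First count ground terms of depth ≤ 2.
Count level by level. With function symbols t/2, the terms of depth ≤ k are the 3 constants together with each function applied to depth-≤(k−1) tuples, so N_k = 3 + N_{k-1}^2.
N_0 = 3
N_1 = 3 + 3^2 = 12
N_2 = 3 + 12^2 = 147
So |H| = 147.
Each predicate of arity r yields |H|^r ground atoms (one per choice of an r-tuple from H):
  Reach: 147;  Path: 147^3 = 3176523;  Link: 147^2 = 21609
Total ground atoms: 147 + 3176523 + 21609 = 3198279.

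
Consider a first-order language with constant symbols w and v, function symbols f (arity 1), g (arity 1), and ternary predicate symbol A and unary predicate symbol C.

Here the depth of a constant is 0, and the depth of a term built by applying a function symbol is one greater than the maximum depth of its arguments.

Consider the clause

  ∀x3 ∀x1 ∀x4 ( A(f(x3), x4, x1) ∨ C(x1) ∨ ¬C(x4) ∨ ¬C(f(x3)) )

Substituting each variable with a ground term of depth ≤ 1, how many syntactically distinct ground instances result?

216

Ground terms of depth ≤ 1:
  Let N_k = |{terms of depth ≤ k}|. Then N_0 = 2 and N_k = 2 + N_{k-1} + N_{k-1} for k ≥ 1 (one summand per function symbol, arity giving the exponent).
  N_0 = 2
  N_1 = 2 + 2 + 2 = 6
  Explicitly: w, v, f(w), f(v), g(w), g(v).
So there are 6 ground terms available for substitution.
The clause has 3 distinct variables (x3, x1, x4), each appearing in the body. In the free term algebra distinct substitutions yield syntactically distinct ground instances.
Number of ground instances = 6^3 = 216.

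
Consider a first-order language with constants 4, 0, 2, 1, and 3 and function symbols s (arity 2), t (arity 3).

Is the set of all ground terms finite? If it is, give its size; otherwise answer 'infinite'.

infinite

The signature has at least one function symbol (s, arity 2) and at least one constant (4).
Iterating s gives infinitely many distinct ground terms: 4, s(4, 4), s(s(4, 4), s(4, 4)), ...
So the Herbrand universe is infinite.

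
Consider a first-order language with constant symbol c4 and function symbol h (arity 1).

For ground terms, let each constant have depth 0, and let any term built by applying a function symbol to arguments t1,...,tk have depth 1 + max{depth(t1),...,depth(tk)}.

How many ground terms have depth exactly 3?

1

Let N_k = |{terms of depth ≤ k}|. Then N_0 = 1 and N_k = 1 + N_{k-1} for k ≥ 1 (one summand per function symbol, arity giving the exponent).
N_0 = 1
N_1 = 1 + 1 = 2
N_2 = 1 + 2 = 3
N_3 = 1 + 3 = 4
Terms of depth exactly 3: N_3 − N_2 = 4 − 3 = 1.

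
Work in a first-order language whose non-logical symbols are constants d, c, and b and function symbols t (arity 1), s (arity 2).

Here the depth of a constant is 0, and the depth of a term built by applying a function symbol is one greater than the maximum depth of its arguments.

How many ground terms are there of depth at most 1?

Count level by level. With function symbols t/1, s/2, the terms of depth ≤ k are the 3 constants together with each function applied to depth-≤(k−1) tuples, so N_k = 3 + N_{k-1} + N_{k-1}^2.
N_0 = 3
N_1 = 3 + 3 + 3^2 = 15

15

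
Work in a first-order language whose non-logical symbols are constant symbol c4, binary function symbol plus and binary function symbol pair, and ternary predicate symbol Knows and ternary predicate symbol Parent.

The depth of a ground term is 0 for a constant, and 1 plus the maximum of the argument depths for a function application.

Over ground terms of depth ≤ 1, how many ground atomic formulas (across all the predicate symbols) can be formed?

First count ground terms of depth ≤ 1.
Let N_k = |{terms of depth ≤ k}|. Then N_0 = 1 and N_k = 1 + N_{k-1}^2 + N_{k-1}^2 for k ≥ 1 (one summand per function symbol, arity giving the exponent).
N_0 = 1
N_1 = 1 + 1^2 + 1^2 = 3
So |H| = 3.
For each predicate symbol, the number of ground atoms is |H| raised to its arity; summing:
  Knows: 3^3 = 27;  Parent: 3^3 = 27
Total ground atoms: 27 + 27 = 54.

54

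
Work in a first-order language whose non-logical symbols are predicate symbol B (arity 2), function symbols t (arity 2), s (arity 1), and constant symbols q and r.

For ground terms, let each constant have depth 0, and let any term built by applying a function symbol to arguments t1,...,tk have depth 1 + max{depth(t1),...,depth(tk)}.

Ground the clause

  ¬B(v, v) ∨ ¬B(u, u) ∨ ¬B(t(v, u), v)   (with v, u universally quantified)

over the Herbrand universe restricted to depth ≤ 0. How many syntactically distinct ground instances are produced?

Ground terms of depth ≤ 0:
  Let N_k count ground terms of depth at most k. Each non-constant term of depth ≤ k is some function symbol applied to depth-≤(k−1) arguments, giving N_k = 2 + N_{k-1}^2 + N_{k-1}.
  N_0 = 2
  Explicitly: q, r.
So there are 2 ground terms available for substitution.
Each of v, u ranges independently over the available ground terms, and distinct assignments produce distinct instances.
Number of ground instances = 2^2 = 4.

4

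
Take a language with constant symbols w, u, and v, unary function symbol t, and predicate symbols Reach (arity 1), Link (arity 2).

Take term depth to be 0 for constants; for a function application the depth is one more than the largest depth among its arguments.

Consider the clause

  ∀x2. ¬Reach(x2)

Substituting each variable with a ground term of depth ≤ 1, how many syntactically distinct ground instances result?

Ground terms of depth ≤ 1:
  If N_k denotes the number of depth-≤k ground terms, the 3 constants give N_0 = 3, and each function symbol of arity r contributes N_{k-1}^r new terms at level k: N_k = 3 + N_{k-1}.
  N_0 = 3
  N_1 = 3 + 3 = 6
So there are 6 ground terms available for substitution.
There is 1 variable to instantiate (x2),  occurring in at least one literal, so different choices give different ground instances.
Number of ground instances = 6.

6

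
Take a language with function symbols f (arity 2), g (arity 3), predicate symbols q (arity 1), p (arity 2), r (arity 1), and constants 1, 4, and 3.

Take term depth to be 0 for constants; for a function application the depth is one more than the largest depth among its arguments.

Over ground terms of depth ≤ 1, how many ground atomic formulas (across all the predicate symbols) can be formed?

First count ground terms of depth ≤ 1.
Let N_k count ground terms of depth at most k. Each non-constant term of depth ≤ k is some function symbol applied to depth-≤(k−1) arguments, giving N_k = 3 + N_{k-1}^2 + N_{k-1}^3.
N_0 = 3
N_1 = 3 + 3^2 + 3^3 = 39
So |H| = 39.
For each predicate symbol, the number of ground atoms is |H| raised to its arity; summing:
  q: 39;  p: 39^2 = 1521;  r: 39
Total ground atoms: 39 + 1521 + 39 = 1599.

1599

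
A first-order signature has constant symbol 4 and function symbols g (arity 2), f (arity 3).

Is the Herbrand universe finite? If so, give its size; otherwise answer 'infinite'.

The signature has at least one function symbol (g, arity 2) and at least one constant (4).
Iterating g gives infinitely many distinct ground terms: 4, g(4, 4), g(g(4, 4), g(4, 4)), ...
So the Herbrand universe is infinite.

infinite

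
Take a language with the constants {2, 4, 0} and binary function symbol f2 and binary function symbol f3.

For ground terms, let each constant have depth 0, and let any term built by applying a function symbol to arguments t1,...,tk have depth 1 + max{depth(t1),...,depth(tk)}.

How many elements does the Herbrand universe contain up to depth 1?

Let N_k count ground terms of depth at most k. Each non-constant term of depth ≤ k is some function symbol applied to depth-≤(k−1) arguments, giving N_k = 3 + N_{k-1}^2 + N_{k-1}^2.
N_0 = 3
N_1 = 3 + 3^2 + 3^2 = 21

21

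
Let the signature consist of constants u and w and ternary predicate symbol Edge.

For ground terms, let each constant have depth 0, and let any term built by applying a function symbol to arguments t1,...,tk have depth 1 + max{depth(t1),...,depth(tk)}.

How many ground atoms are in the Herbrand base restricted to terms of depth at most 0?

First count ground terms of depth ≤ 0.
With no function symbols every ground term is a constant, so there are exactly 2 ground terms at every depth bound.
N_0 = 2
So |H| = 2.
Ground atoms are formed by filling each argument slot of a predicate with a term from H, so an r-ary predicate gives |H|^r atoms:
  Edge: 2^3 = 8
Total ground atoms: 8.

8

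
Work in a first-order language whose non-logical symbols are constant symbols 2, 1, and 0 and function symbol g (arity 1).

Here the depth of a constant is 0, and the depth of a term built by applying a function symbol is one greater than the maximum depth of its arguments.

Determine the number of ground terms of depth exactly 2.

3

Count level by level. With function symbols g/1, the terms of depth ≤ k are the 3 constants together with each function applied to depth-≤(k−1) tuples, so N_k = 3 + N_{k-1}.
N_0 = 3
N_1 = 3 + 3 = 6
N_2 = 3 + 6 = 9
Terms of depth exactly 2: N_2 − N_1 = 9 − 6 = 3.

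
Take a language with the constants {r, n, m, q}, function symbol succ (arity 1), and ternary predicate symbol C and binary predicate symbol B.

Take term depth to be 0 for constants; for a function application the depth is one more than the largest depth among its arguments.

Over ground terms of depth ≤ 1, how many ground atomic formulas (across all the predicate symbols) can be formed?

First count ground terms of depth ≤ 1.
Write N_k for the number of ground terms of depth ≤ k. A term of depth ≤ k is either a constant or a function symbol applied to arguments of depth ≤ k−1, so N_k = 4 + N_{k-1}.
N_0 = 4
N_1 = 4 + 4 = 8
Explicitly: r, n, m, q, succ(r), succ(n), succ(m), succ(q).
So |H| = 8.
A ground atom is a predicate applied to a tuple of terms from H, so the count is the sum over predicates of |H|^arity:
  C: 8^3 = 512;  B: 8^2 = 64
Total ground atoms: 512 + 64 = 576.

576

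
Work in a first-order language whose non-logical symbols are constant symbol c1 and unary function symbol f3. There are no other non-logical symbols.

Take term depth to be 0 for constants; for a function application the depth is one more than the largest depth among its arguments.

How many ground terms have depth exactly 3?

1

Write N_k for the number of ground terms of depth ≤ k. A term of depth ≤ k is either a constant or a function symbol applied to arguments of depth ≤ k−1, so N_k = 1 + N_{k-1}.
N_0 = 1
N_1 = 1 + 1 = 2
N_2 = 1 + 2 = 3
N_3 = 1 + 3 = 4
Terms of depth exactly 3: N_3 − N_2 = 4 − 3 = 1.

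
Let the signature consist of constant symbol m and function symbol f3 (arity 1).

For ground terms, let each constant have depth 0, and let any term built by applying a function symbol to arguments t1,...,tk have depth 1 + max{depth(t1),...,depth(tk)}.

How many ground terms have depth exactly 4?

1

Write N_k for the number of ground terms of depth ≤ k. A term of depth ≤ k is either a constant or a function symbol applied to arguments of depth ≤ k−1, so N_k = 1 + N_{k-1}.
N_0 = 1
N_1 = 1 + 1 = 2
N_2 = 1 + 2 = 3
N_3 = 1 + 3 = 4
N_4 = 1 + 4 = 5
Terms of depth exactly 4: N_4 − N_3 = 5 − 4 = 1.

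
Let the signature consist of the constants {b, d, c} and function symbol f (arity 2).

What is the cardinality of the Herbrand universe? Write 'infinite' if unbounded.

infinite

The signature has at least one function symbol (f, arity 2) and at least one constant (b).
Iterating f gives infinitely many distinct ground terms: b, f(b, b), f(f(b, b), f(b, b)), ...
So the Herbrand universe is infinite.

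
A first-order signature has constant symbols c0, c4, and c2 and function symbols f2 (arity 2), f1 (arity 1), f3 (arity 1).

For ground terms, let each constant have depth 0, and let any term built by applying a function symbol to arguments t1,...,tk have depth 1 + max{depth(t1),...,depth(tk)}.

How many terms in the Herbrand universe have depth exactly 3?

132135

If N_k denotes the number of depth-≤k ground terms, the 3 constants give N_0 = 3, and each function symbol of arity r contributes N_{k-1}^r new terms at level k: N_k = 3 + N_{k-1}^2 + N_{k-1} + N_{k-1}.
N_0 = 3
N_1 = 3 + 3^2 + 3 + 3 = 18
N_2 = 3 + 18^2 + 18 + 18 = 363
N_3 = 3 + 363^2 + 363 + 363 = 132498
Terms of depth exactly 3: N_3 − N_2 = 132498 − 363 = 132135.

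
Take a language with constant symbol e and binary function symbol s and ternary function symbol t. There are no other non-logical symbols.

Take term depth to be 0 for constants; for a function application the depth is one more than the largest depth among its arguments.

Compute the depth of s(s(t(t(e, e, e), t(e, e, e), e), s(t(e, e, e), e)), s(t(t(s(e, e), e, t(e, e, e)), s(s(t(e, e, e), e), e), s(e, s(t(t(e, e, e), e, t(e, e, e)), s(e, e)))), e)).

depth(t(e, e, e)) = 1 + max(0, 0, 0) = 1
depth(t(t(e, e, e), t(e, e, e), e)) = 1 + max(1, 1, 0) = 2
depth(s(t(e, e, e), e)) = 1 + max(1, 0) = 2
depth(s(t(t(e, e, e), t(e, e, e), e), s(t(e, e, e), e))) = 1 + max(2, 2) = 3
depth(s(e, e)) = 1 + max(0, 0) = 1
depth(t(s(e, e), e, t(e, e, e))) = 1 + max(1, 0, 1) = 2
depth(s(s(t(e, e, e), e), e)) = 1 + max(2, 0) = 3
depth(t(t(e, e, e), e, t(e, e, e))) = 1 + max(1, 0, 1) = 2
depth(s(t(t(e, e, e), e, t(e, e, e)), s(e, e))) = 1 + max(2, 1) = 3
depth(s(e, s(t(t(e, e, e), e, t(e, e, e)), s(e, e)))) = 1 + max(0, 3) = 4
depth(t(t(s(e, e), e, t(e, e, e)), s(s(t(e, e, e), e), e), s(e, s(t(t(e, e, e), e, t(e, e, e)), s(e, e))))) = 1 + max(2, 3, 4) = 5
depth(s(t(t(s(e, e), e, t(e, e, e)), s(s(t(e, e, e), e), e), s(e, s(t(t(e, e, e), e, t(e, e, e)), s(e, e)))), e)) = 1 + max(5, 0) = 6
depth(s(s(t(t(e, e, e), t(e, e, e), e), s(t(e, e, e), e)), s(t(t(s(e, e), e, t(e, e, e)), s(s(t(e, e, e), e), e), s(e, s(t(t(e, e, e), e, t(e, e, e)), s(e, e)))), e))) = 1 + max(3, 6) = 7

7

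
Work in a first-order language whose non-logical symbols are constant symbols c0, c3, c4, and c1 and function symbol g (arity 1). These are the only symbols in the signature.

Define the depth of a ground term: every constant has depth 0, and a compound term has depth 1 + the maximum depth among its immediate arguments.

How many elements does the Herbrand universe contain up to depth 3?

16

Let N_k count ground terms of depth at most k. Each non-constant term of depth ≤ k is some function symbol applied to depth-≤(k−1) arguments, giving N_k = 4 + N_{k-1}.
N_0 = 4
N_1 = 4 + 4 = 8
N_2 = 4 + 8 = 12
N_3 = 4 + 12 = 16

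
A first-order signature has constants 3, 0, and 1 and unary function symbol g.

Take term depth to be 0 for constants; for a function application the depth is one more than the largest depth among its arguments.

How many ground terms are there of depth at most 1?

Count level by level. With function symbols g/1, the terms of depth ≤ k are the 3 constants together with each function applied to depth-≤(k−1) tuples, so N_k = 3 + N_{k-1}.
N_0 = 3
N_1 = 3 + 3 = 6

6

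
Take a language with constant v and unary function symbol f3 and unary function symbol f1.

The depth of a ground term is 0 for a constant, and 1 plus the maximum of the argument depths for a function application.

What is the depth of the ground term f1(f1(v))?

depth(f1(v)) = 1 + depth(v) = 1 + 0 = 1
depth(f1(f1(v))) = 1 + depth(f1(v)) = 1 + 1 = 2

2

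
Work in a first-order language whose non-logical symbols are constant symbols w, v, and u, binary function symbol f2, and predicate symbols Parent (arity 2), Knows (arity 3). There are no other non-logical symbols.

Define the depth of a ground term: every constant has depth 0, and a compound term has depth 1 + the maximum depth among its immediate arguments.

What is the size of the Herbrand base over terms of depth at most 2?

3198132

First count ground terms of depth ≤ 2.
Write N_k for the number of ground terms of depth ≤ k. A term of depth ≤ k is either a constant or a function symbol applied to arguments of depth ≤ k−1, so N_k = 3 + N_{k-1}^2.
N_0 = 3
N_1 = 3 + 3^2 = 12
N_2 = 3 + 12^2 = 147
So |H| = 147.
Ground atoms are formed by filling each argument slot of a predicate with a term from H, so an r-ary predicate gives |H|^r atoms:
  Parent: 147^2 = 21609;  Knows: 147^3 = 3176523
Total ground atoms: 21609 + 3176523 = 3198132.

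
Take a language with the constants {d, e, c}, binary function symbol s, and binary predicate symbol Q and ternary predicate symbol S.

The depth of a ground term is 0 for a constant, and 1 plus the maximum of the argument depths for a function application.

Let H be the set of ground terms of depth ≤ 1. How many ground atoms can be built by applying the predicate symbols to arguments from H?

1872

First count ground terms of depth ≤ 1.
Let N_k = |{terms of depth ≤ k}|. Then N_0 = 3 and N_k = 3 + N_{k-1}^2 for k ≥ 1 (one summand per function symbol, arity giving the exponent).
N_0 = 3
N_1 = 3 + 3^2 = 12
So |H| = 12.
For each predicate symbol, the number of ground atoms is |H| raised to its arity; summing:
  Q: 12^2 = 144;  S: 12^3 = 1728
Total ground atoms: 144 + 1728 = 1872.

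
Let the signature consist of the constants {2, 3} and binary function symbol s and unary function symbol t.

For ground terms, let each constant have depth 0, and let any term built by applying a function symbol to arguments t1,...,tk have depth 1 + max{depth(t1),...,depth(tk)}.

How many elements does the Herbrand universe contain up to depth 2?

74

Count level by level. With function symbols s/2, t/1, the terms of depth ≤ k are the 2 constants together with each function applied to depth-≤(k−1) tuples, so N_k = 2 + N_{k-1}^2 + N_{k-1}.
N_0 = 2
N_1 = 2 + 2^2 + 2 = 8
N_2 = 2 + 8^2 + 8 = 74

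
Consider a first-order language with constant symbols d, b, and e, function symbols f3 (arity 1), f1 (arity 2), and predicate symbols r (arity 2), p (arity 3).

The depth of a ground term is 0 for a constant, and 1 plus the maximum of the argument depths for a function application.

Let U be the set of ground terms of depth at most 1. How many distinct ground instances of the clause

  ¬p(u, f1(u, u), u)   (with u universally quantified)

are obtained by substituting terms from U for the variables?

Ground terms of depth ≤ 1:
  Let N_k count ground terms of depth at most k. Each non-constant term of depth ≤ k is some function symbol applied to depth-≤(k−1) arguments, giving N_k = 3 + N_{k-1} + N_{k-1}^2.
  N_0 = 3
  N_1 = 3 + 3 + 3^2 = 15
So there are 15 ground terms available for substitution.
The body mentions the single quantified variable u; since ground terms form a free algebra, no two substitutions collapse to the same formula.
Number of ground instances = 15.

15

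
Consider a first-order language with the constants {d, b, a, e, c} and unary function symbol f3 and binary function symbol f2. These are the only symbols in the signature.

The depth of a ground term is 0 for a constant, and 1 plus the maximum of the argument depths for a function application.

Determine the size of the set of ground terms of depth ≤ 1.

35

Write N_k for the number of ground terms of depth ≤ k. A term of depth ≤ k is either a constant or a function symbol applied to arguments of depth ≤ k−1, so N_k = 5 + N_{k-1} + N_{k-1}^2.
N_0 = 5
N_1 = 5 + 5 + 5^2 = 35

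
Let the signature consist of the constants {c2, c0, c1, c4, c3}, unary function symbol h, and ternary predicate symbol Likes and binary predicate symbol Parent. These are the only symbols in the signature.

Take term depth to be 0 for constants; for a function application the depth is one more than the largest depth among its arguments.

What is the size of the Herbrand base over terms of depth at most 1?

First count ground terms of depth ≤ 1.
If N_k denotes the number of depth-≤k ground terms, the 5 constants give N_0 = 5, and each function symbol of arity r contributes N_{k-1}^r new terms at level k: N_k = 5 + N_{k-1}.
N_0 = 5
N_1 = 5 + 5 = 10
So |H| = 10.
Each predicate of arity r yields |H|^r ground atoms (one per choice of an r-tuple from H):
  Likes: 10^3 = 1000;  Parent: 10^2 = 100
Total ground atoms: 1000 + 100 = 1100.

1100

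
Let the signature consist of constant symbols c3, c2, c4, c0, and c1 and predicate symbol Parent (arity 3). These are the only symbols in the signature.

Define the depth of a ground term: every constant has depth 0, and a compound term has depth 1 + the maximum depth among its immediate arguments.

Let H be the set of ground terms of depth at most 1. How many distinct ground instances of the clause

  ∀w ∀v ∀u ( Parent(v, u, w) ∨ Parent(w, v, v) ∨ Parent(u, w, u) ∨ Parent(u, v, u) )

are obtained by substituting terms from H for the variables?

Ground terms of depth ≤ 1:
  With no function symbols every ground term is a constant, so there are exactly 5 ground terms at every depth bound.
  N_0 = 5
  N_1 = 5
So there are 5 ground terms available for substitution.
There are 3 variables to instantiate (w, v, u), each occurring in at least one literal, so different choices give different ground instances.
Number of ground instances = 5^3 = 125.

125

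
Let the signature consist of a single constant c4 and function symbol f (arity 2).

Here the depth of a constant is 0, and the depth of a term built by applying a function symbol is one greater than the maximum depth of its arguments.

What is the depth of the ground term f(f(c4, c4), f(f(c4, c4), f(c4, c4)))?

3

depth(f(c4, c4)) = 1 + max(0, 0) = 1
depth(f(f(c4, c4), f(c4, c4))) = 1 + max(1, 1) = 2
depth(f(f(c4, c4), f(f(c4, c4), f(c4, c4)))) = 1 + max(1, 2) = 3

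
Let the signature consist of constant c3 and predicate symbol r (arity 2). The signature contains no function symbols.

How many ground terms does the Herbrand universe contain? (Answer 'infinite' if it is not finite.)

1

There are no function symbols, so the only ground term is the single constant.
The Herbrand universe is {c3}, finite with 1 element.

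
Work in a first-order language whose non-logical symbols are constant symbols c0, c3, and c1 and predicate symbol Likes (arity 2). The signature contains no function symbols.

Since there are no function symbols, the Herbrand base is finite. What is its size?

With no function symbols, the Herbrand universe is just the 3 constants.
Ground atoms per predicate: Likes: 3^2 = 9.
Herbrand base size = 9 = 9.

9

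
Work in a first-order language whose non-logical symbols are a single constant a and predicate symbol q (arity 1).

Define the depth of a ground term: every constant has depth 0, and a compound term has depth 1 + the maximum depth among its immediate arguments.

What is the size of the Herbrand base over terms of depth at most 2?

First count ground terms of depth ≤ 2.
With no function symbols every ground term is a constant, so there is exactly 1 ground term at every depth bound.
N_0 = 1
N_1 = 1
N_2 = 1
Explicitly: a.
So |H| = 1.
For each predicate symbol, the number of ground atoms is |H| raised to its arity; summing:
  q: 1
Total ground atoms: 1.

1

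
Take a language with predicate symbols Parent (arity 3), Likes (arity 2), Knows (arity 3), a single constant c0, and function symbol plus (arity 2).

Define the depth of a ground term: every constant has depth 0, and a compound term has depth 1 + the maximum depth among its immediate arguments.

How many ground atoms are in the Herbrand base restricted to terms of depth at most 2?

First count ground terms of depth ≤ 2.
Write N_k for the number of ground terms of depth ≤ k. A term of depth ≤ k is either a constant or a function symbol applied to arguments of depth ≤ k−1, so N_k = 1 + N_{k-1}^2.
N_0 = 1
N_1 = 1 + 1^2 = 2
N_2 = 1 + 2^2 = 5
So |H| = 5.
For each predicate symbol, the number of ground atoms is |H| raised to its arity; summing:
  Parent: 5^3 = 125;  Likes: 5^2 = 25;  Knows: 5^3 = 125
Total ground atoms: 125 + 25 + 125 = 275.

275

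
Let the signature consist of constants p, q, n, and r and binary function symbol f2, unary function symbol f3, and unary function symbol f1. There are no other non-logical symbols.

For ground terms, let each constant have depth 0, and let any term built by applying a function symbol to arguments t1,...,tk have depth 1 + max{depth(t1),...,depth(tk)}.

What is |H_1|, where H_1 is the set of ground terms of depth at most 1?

28

Let N_k count ground terms of depth at most k. Each non-constant term of depth ≤ k is some function symbol applied to depth-≤(k−1) arguments, giving N_k = 4 + N_{k-1}^2 + N_{k-1} + N_{k-1}.
N_0 = 4
N_1 = 4 + 4^2 + 4 + 4 = 28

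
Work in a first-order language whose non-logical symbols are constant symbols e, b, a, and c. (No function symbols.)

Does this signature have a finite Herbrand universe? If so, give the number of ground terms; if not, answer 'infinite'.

There are no function symbols, so every ground term is one of the 4 constants.
The Herbrand universe is {e, b, a, c}, which is finite with 4 elements.

4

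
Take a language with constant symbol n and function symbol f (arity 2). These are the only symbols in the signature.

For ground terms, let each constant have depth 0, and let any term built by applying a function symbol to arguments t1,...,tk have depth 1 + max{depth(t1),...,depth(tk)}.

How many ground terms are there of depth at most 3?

Count level by level. With function symbols f/2, the terms of depth ≤ k are the 1 constant together with each function applied to depth-≤(k−1) tuples, so N_k = 1 + N_{k-1}^2.
N_0 = 1
N_1 = 1 + 1^2 = 2
N_2 = 1 + 2^2 = 5
N_3 = 1 + 5^2 = 26

26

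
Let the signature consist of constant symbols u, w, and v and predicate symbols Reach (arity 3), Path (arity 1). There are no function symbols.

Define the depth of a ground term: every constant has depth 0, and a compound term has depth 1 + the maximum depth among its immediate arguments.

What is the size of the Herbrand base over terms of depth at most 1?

First count ground terms of depth ≤ 1.
With no function symbols every ground term is a constant, so there are exactly 3 ground terms at every depth bound.
N_0 = 3
N_1 = 3
Explicitly: u, w, v.
So |H| = 3.
A ground atom is a predicate applied to a tuple of terms from H, so the count is the sum over predicates of |H|^arity:
  Reach: 3^3 = 27;  Path: 3
Total ground atoms: 27 + 3 = 30.

30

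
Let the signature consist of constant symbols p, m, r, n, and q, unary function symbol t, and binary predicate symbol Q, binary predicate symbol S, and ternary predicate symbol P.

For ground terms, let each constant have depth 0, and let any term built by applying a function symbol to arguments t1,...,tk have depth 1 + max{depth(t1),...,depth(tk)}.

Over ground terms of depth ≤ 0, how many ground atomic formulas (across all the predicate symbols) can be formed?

First count ground terms of depth ≤ 0.
Let N_k count ground terms of depth at most k. Each non-constant term of depth ≤ k is some function symbol applied to depth-≤(k−1) arguments, giving N_k = 5 + N_{k-1}.
N_0 = 5
Explicitly: p, m, r, n, q.
So |H| = 5.
Each predicate of arity r yields |H|^r ground atoms (one per choice of an r-tuple from H):
  Q: 5^2 = 25;  S: 5^2 = 25;  P: 5^3 = 125
Total ground atoms: 25 + 25 + 125 = 175.

175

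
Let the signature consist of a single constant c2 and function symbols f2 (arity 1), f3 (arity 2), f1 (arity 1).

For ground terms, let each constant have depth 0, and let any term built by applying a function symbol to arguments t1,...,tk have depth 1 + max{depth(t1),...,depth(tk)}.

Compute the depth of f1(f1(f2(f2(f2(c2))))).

depth(f2(c2)) = 1 + depth(c2) = 1 + 0 = 1
depth(f2(f2(c2))) = 1 + depth(f2(c2)) = 1 + 1 = 2
depth(f2(f2(f2(c2)))) = 1 + depth(f2(f2(c2))) = 1 + 2 = 3
depth(f1(f2(f2(f2(c2))))) = 1 + depth(f2(f2(f2(c2)))) = 1 + 3 = 4
depth(f1(f1(f2(f2(f2(c2)))))) = 1 + depth(f1(f2(f2(f2(c2))))) = 1 + 4 = 5

5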